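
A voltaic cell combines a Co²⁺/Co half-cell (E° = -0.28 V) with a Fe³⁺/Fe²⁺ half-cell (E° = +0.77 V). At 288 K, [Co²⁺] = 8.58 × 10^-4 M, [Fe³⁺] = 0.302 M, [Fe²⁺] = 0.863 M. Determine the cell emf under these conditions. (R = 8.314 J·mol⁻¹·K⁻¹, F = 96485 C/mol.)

1.11 V

The Fe³⁺/Fe²⁺ couple has the higher reduction potential and acts as the cathode, so E°_cell = +0.77 − (-0.28) = 1.05 V.
Balancing electrons gives n = 2; the reaction quotient is Q = [Co²⁺]·[Fe²⁺]^2/[Fe³⁺]^2 = 0.00701.
E = E° − (RT/nF) ln Q = 1.05 − (8.314×288)/(2×96485) × (-4.961) = 1.050 + 0.062 = 1.112 V.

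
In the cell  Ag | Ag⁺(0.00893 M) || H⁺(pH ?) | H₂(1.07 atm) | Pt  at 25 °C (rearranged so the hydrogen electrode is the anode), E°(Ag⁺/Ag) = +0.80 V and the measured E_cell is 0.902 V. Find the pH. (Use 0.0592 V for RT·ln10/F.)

E°_cell = 0.80 V and n = 2.
log Q = n(E° − E)/0.0592 = 2×(0.80 − 0.902)/0.0592 = -3.446.
With Q = [H⁺]^2 / ([Ag⁺]^2·P(H₂)), solving for [H⁺] gives log[H⁺] = -3.757, so pH = 3.76.

pH = 3.76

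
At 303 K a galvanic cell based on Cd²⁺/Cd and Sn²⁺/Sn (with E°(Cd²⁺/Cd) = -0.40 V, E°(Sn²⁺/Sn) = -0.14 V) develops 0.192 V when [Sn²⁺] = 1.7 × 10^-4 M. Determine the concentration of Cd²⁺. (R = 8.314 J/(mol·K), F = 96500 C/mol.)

0.031 M

From the Nernst equation, ln Q = nF(E° − E)/RT = 2×96500×(0.26 − 0.192)/(8.314×303) = 5.210, so Q = 183.
With Q = [Cd²⁺]/[Sn²⁺] and the known concentrations, [Cd²⁺] in the numerator gives [Cd²⁺] = 0.031 M.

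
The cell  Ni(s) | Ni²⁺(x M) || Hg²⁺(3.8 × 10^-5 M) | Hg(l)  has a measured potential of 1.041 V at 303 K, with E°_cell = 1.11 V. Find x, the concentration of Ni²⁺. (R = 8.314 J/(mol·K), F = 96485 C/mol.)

From the Nernst equation, ln Q = nF(E° − E)/RT = 2×96485×(1.11 − 1.041)/(8.314×303) = 5.286, so Q = 197.
With Q = [Ni²⁺]/[Hg²⁺] and the known concentrations, [Ni²⁺] in the numerator gives [Ni²⁺] = 0.0075 M.

0.0075 M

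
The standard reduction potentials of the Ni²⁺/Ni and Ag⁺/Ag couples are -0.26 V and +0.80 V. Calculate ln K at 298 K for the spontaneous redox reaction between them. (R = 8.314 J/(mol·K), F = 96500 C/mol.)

E°_cell = +0.80 − (-0.26) = 1.06 V, with n = 2 electrons transferred.
At equilibrium E = 0, so the Nernst equation gives ln K = nFE°/RT = (2)(96500)(1.06)/((8.314)(298)) = 82.57.

ln K = 82.6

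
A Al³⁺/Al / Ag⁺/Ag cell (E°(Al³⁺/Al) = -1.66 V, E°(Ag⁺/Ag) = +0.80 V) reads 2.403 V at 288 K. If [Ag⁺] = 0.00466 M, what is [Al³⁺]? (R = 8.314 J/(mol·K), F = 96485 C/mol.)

From the Nernst equation, ln Q = nF(E° − E)/RT = 3×96485×(2.46 − 2.403)/(8.314×288) = 6.891, so Q = 983.
With Q = [Al³⁺]/[Ag⁺]^3 and the known concentrations, [Al³⁺] in the numerator gives [Al³⁺] = 9.9 × 10^-5 M.

9.9 × 10^-5 M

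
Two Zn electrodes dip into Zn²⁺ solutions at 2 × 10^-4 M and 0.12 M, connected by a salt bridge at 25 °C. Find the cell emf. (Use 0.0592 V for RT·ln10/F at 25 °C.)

Both half-cells are Zn²⁺/Zn, so E°_cell = 0. The concentrated side is the cathode; the cell reaction moves Zn²⁺ from high to low concentration with n = 2.
Q = [Zn²⁺]_dilute/[Zn²⁺]_conc = 2 × 10^-4/0.12 = 0.00167.
E = 0 − (0.0592/2) log Q = −(0.0592/2)(-2.778) = 0.0822 V.

0.082 V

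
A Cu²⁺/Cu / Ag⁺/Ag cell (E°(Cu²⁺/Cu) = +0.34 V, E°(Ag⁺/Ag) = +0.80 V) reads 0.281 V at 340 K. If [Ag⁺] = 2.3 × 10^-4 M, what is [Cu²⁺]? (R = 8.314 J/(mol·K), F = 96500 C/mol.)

0.011 M

From the Nernst equation, ln Q = nF(E° − E)/RT = 2×96500×(0.46 − 0.281)/(8.314×340) = 12.221, so Q = 2.03 × 10^5.
With Q = [Cu²⁺]/[Ag⁺]^2 and the known concentrations, [Cu²⁺] in the numerator gives [Cu²⁺] = 0.011 M.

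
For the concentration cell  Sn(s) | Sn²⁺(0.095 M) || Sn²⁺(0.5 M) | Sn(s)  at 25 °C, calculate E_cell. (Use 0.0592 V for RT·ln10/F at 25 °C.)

Both half-cells are Sn²⁺/Sn, so E°_cell = 0. The concentrated side is the cathode; the cell reaction moves Sn²⁺ from high to low concentration with n = 2.
Q = [Sn²⁺]_dilute/[Sn²⁺]_conc = 0.095/0.5 = 0.190.
E = 0 − (0.0592/2) log Q = −(0.0592/2)(-0.721) = 0.0213 V.

0.021 V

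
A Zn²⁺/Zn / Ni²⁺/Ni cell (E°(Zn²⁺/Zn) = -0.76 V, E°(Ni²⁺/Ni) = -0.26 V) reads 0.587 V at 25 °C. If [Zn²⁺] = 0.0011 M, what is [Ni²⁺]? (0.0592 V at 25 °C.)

From the Nernst equation, log Q = n(E° − E)/0.0592 = 2(0.50 − 0.587)/0.0592 = -2.939, so Q = 0.00115.
With Q = [Zn²⁺]/[Ni²⁺] and the known concentrations, [Ni²⁺] in the denominator gives [Ni²⁺] = 0.96 M.

0.96 M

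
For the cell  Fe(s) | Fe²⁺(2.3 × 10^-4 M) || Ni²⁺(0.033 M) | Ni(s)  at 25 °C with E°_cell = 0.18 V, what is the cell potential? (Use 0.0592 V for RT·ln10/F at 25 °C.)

0.244 V

Balancing electrons gives n = 2; the reaction quotient is Q = [Fe²⁺]/[Ni²⁺] = 0.00697.
At 25 °C, E = E° − (0.0592/n) log Q = 0.18 − (0.0592/2)(-2.157) = 0.180 + 0.064 = 0.244 V.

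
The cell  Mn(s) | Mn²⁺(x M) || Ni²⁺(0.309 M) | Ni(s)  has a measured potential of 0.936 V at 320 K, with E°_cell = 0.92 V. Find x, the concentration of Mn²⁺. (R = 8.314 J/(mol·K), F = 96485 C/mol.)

0.097 M

From the Nernst equation, ln Q = nF(E° − E)/RT = 2×96485×(0.92 − 0.936)/(8.314×320) = -1.161, so Q = 0.313.
With Q = [Mn²⁺]/[Ni²⁺] and the known concentrations, [Mn²⁺] in the numerator gives [Mn²⁺] = 0.097 M.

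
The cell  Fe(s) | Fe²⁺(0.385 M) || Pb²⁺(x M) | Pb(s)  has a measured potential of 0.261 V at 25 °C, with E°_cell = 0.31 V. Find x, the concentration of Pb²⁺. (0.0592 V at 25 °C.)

0.0085 M

From the Nernst equation, log Q = n(E° − E)/0.0592 = 2(0.31 − 0.261)/0.0592 = 1.655, so Q = 45.2.
With Q = [Fe²⁺]/[Pb²⁺] and the known concentrations, [Pb²⁺] in the denominator gives [Pb²⁺] = 0.0085 M.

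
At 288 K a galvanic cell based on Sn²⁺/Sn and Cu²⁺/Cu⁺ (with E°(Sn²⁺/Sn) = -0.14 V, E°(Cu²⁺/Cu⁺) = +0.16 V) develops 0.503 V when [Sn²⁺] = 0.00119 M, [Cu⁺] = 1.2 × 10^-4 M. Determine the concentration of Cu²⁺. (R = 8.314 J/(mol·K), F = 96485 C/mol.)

From the Nernst equation, ln Q = nF(E° − E)/RT = 2×96485×(0.30 − 0.503)/(8.314×288) = -16.360, so Q = 7.85 × 10^-8.
With Q = [Sn²⁺]·[Cu⁺]^2/[Cu²⁺]^2 and the known concentrations, [Cu²⁺]^2 in the denominator gives [Cu²⁺] = 0.015 M.

0.015 M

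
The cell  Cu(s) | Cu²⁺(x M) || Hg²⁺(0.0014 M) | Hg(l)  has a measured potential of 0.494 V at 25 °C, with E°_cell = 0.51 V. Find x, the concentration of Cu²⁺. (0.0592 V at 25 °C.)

0.0049 M

From the Nernst equation, log Q = n(E° − E)/0.0592 = 2(0.51 − 0.494)/0.0592 = 0.541, so Q = 3.47.
With Q = [Cu²⁺]/[Hg²⁺] and the known concentrations, [Cu²⁺] in the numerator gives [Cu²⁺] = 0.0049 M.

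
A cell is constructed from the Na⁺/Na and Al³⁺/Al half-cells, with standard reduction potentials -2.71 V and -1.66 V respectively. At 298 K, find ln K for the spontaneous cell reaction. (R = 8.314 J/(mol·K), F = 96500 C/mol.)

ln K = 122.7

E°_cell = -1.66 − (-2.71) = 1.05 V, with n = 3 electrons transferred.
At equilibrium E = 0, so the Nernst equation gives ln K = nFE°/RT = (3)(96500)(1.05)/((8.314)(298)) = 122.69.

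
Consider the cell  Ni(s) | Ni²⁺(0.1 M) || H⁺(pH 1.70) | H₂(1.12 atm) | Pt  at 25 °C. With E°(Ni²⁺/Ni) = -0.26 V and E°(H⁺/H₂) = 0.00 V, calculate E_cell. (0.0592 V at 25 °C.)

The hydrogen couple is the cathode, so E°_cell = 0.26 V; n = 2.
[H⁺] = 10^(−1.70) = 0.020 M, and Q = [Ni²⁺]·P(H₂) / [H⁺]^2 = 281.
E = E° − (0.0592/2) log Q = 0.26 − (0.0592/2)(2.449) = 0.188 V.

0.19 V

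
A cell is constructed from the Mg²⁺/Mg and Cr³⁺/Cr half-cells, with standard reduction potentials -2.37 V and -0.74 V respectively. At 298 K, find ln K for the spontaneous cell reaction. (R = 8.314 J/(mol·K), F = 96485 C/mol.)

ln K = 380.9

E°_cell = -0.74 − (-2.37) = 1.63 V, with n = 6 electrons transferred.
At equilibrium E = 0, so the Nernst equation gives ln K = nFE°/RT = (6)(96485)(1.63)/((8.314)(298)) = 380.87.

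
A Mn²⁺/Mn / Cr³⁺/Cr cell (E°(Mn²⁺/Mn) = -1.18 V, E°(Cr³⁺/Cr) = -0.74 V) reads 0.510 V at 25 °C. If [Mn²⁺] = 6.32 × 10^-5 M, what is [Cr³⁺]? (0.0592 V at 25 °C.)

0.0018 M

From the Nernst equation, log Q = n(E° − E)/0.0592 = 6(0.44 − 0.510)/0.0592 = -7.095, so Q = 8.04 × 10^-8.
With Q = [Mn²⁺]^3/[Cr³⁺]^2 and the known concentrations, [Cr³⁺]^2 in the denominator gives [Cr³⁺] = 0.0018 M.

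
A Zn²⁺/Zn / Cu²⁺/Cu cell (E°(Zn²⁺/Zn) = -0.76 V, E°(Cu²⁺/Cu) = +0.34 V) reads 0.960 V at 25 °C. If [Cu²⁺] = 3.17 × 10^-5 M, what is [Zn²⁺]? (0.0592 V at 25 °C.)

From the Nernst equation, log Q = n(E° − E)/0.0592 = 2(1.10 − 0.960)/0.0592 = 4.730, so Q = 5.37 × 10^4.
With Q = [Zn²⁺]/[Cu²⁺] and the known concentrations, [Zn²⁺] in the numerator gives [Zn²⁺] = 1.7 M.

1.7 M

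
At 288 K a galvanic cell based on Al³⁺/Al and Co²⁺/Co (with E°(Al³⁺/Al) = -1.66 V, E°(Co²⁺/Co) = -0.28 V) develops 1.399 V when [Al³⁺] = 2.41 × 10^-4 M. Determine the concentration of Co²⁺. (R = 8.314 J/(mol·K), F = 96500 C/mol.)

From the Nernst equation, ln Q = nF(E° − E)/RT = 6×96500×(1.38 − 1.399)/(8.314×288) = -4.594, so Q = 0.0101.
With Q = [Al³⁺]^2/[Co²⁺]^3 and the known concentrations, [Co²⁺]^3 in the denominator gives [Co²⁺] = 0.018 M.

0.018 M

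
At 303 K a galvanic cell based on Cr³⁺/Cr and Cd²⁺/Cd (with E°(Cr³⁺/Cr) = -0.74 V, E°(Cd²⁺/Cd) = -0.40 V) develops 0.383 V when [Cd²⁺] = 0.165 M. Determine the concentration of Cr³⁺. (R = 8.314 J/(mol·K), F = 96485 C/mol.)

4.8 × 10^-4 M

From the Nernst equation, ln Q = nF(E° − E)/RT = 6×96485×(0.34 − 0.383)/(8.314×303) = -9.882, so Q = 5.11 × 10^-5.
With Q = [Cr³⁺]^2/[Cd²⁺]^3 and the known concentrations, [Cr³⁺]^2 in the numerator gives [Cr³⁺] = 4.8 × 10^-4 M.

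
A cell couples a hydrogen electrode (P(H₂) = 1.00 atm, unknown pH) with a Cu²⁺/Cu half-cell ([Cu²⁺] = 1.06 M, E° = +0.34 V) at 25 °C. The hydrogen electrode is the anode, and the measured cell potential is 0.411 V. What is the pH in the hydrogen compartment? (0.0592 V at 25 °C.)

pH = 1.19

E°_cell = 0.34 V and n = 2.
log Q = n(E° − E)/0.0592 = 2×(0.34 − 0.411)/0.0592 = -2.399.
With Q = [H⁺]^2 / ([Cu²⁺]·P(H₂)), solving for [H⁺] gives log[H⁺] = -1.187, so pH = 1.19.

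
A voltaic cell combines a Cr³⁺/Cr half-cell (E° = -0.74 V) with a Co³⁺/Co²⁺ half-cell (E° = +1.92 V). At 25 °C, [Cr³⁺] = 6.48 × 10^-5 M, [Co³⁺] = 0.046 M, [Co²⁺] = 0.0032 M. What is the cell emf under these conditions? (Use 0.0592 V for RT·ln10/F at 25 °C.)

2.81 V

The Co³⁺/Co²⁺ couple has the higher reduction potential and acts as the cathode, so E°_cell = +1.92 − (-0.74) = 2.66 V.
Balancing electrons gives n = 3; the reaction quotient is Q = [Cr³⁺]·[Co²⁺]^3/[Co³⁺]^3 = 2.18 × 10^-8.
At 25 °C, E = E° − (0.0592/n) log Q = 2.66 − (0.0592/3)(-7.661) = 2.660 + 0.151 = 2.811 V.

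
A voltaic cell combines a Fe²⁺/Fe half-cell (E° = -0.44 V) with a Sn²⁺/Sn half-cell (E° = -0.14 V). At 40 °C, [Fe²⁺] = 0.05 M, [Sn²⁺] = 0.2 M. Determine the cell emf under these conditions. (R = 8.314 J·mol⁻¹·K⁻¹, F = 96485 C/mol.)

0.319 V

The Sn²⁺/Sn couple has the higher reduction potential and acts as the cathode, so E°_cell = -0.14 − (-0.44) = 0.30 V.
Balancing electrons gives n = 2; the reaction quotient is Q = [Fe²⁺]/[Sn²⁺] = 0.250.
E = E° − (RT/nF) ln Q = 0.30 − (8.314×313)/(2×96485) × (-1.386) = 0.300 + 0.019 = 0.319 V.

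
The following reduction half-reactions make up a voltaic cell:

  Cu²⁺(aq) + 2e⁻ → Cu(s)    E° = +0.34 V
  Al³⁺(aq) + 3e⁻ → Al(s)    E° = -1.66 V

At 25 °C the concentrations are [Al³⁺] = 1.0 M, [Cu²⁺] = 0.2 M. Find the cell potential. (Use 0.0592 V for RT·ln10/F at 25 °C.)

The Cu²⁺/Cu couple has the higher reduction potential and acts as the cathode, so E°_cell = +0.34 − (-1.66) = 2.00 V.
Balancing electrons gives n = 6; the reaction quotient is Q = [Al³⁺]^2/[Cu²⁺]^3 = 125.
At 25 °C, E = E° − (0.0592/n) log Q = 2.00 − (0.0592/6)(2.097) = 2.000 − 0.021 = 1.979 V.

1.98 V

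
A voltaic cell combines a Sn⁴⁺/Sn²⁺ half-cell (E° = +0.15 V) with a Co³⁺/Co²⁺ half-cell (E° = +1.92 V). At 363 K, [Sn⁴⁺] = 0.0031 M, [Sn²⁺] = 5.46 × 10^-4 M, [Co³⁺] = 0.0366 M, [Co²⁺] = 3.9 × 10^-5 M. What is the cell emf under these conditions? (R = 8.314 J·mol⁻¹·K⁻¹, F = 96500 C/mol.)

The Co³⁺/Co²⁺ couple has the higher reduction potential and acts as the cathode, so E°_cell = +1.92 − (+0.15) = 1.77 V.
Balancing electrons gives n = 2; the reaction quotient is Q = [Sn⁴⁺]·[Co²⁺]^2/([Sn²⁺]·[Co³⁺]^2) = 6.45 × 10^-6.
E = E° − (RT/nF) ln Q = 1.77 − (8.314×363)/(2×96500) × (-11.952) = 1.770 + 0.187 = 1.957 V.

1.96 V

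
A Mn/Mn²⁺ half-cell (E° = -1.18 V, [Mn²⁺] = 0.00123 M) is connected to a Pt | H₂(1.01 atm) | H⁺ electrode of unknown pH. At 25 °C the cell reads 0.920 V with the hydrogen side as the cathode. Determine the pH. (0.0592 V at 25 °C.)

pH = 5.84

E°_cell = 1.18 V and n = 2.
log Q = n(E° − E)/0.0592 = 2×(1.18 − 0.920)/0.0592 = 8.784.
With Q = [Mn²⁺]·P(H₂) / [H⁺]^2, solving for [H⁺] gives log[H⁺] = -5.845, so pH = 5.84.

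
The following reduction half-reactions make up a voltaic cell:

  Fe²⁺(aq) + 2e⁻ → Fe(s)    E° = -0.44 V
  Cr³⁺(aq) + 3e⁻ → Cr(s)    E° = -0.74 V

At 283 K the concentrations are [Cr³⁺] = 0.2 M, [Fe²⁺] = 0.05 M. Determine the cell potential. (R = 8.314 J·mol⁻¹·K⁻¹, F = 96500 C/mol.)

0.277 V

The Fe²⁺/Fe couple has the higher reduction potential and acts as the cathode, so E°_cell = -0.44 − (-0.74) = 0.30 V.
Balancing electrons gives n = 6; the reaction quotient is Q = [Cr³⁺]^2/[Fe²⁺]^3 = 320.
E = E° − (RT/nF) ln Q = 0.30 − (8.314×283)/(6×96500) × (5.768) = 0.300 − 0.023 = 0.277 V.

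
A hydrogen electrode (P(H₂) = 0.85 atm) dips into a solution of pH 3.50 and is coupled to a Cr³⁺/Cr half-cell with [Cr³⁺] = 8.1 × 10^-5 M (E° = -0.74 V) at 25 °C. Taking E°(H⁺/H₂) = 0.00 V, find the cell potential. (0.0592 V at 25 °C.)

0.62 V

The hydrogen couple is the cathode, so E°_cell = 0.74 V; n = 6.
[H⁺] = 10^(−3.50) = 3.2 × 10^-4 M, and Q = [Cr³⁺]^2·P(H₂)^3 / [H⁺]^6 = 4.03 × 10^12.
E = E° − (0.0592/6) log Q = 0.74 − (0.0592/6)(12.605) = 0.616 V.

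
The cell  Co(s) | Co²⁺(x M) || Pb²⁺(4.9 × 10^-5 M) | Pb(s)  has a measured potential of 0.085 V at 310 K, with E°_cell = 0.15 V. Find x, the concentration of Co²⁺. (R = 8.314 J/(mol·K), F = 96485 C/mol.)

From the Nernst equation, ln Q = nF(E° − E)/RT = 2×96485×(0.15 − 0.085)/(8.314×310) = 4.867, so Q = 130.
With Q = [Co²⁺]/[Pb²⁺] and the known concentrations, [Co²⁺] in the numerator gives [Co²⁺] = 0.0064 M.

0.0064 M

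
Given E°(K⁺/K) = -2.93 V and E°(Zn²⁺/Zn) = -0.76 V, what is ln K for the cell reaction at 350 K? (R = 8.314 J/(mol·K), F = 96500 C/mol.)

E°_cell = -0.76 − (-2.93) = 2.17 V, with n = 2 electrons transferred.
At equilibrium E = 0, so the Nernst equation gives ln K = nFE°/RT = (2)(96500)(2.17)/((8.314)(350)) = 143.93.

ln K = 143.9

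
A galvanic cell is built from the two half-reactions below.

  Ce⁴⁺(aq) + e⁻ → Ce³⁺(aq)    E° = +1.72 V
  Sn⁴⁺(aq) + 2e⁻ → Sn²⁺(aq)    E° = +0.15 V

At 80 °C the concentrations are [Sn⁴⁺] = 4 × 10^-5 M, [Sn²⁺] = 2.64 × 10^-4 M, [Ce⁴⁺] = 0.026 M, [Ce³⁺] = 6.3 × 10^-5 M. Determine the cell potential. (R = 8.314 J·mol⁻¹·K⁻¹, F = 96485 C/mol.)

1.78 V

The Ce⁴⁺/Ce³⁺ couple has the higher reduction potential and acts as the cathode, so E°_cell = +1.72 − (+0.15) = 1.57 V.
Balancing electrons gives n = 2; the reaction quotient is Q = [Sn⁴⁺]·[Ce³⁺]^2/([Sn²⁺]·[Ce⁴⁺]^2) = 8.9 × 10^-7.
E = E° − (RT/nF) ln Q = 1.57 − (8.314×353)/(2×96485) × (-13.933) = 1.570 + 0.212 = 1.782 V.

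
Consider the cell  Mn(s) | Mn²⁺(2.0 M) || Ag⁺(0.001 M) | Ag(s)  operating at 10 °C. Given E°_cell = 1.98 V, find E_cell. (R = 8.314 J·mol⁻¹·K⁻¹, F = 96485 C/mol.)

Balancing electrons gives n = 2; the reaction quotient is Q = [Mn²⁺]/[Ag⁺]^2 = 2 × 10^6.
E = E° − (RT/nF) ln Q = 1.98 − (8.314×283)/(2×96485) × (14.509) = 1.980 − 0.177 = 1.803 V.

1.80 V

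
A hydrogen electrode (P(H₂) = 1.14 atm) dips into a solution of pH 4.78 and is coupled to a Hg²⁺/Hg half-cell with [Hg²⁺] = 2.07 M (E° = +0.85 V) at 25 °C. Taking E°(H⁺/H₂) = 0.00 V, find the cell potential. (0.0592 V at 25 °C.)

The Hg²⁺/Hg couple is the cathode, so E°_cell = 0.85 V; n = 2.
[H⁺] = 10^(−4.78) = 1.7 × 10^-5 M, and Q = [H⁺]^2 / ([Hg²⁺]·P(H₂)) = 1.17 × 10^-10.
E = E° − (0.0592/2) log Q = 0.85 − (0.0592/2)(-9.933) = 1.144 V.

1.14 V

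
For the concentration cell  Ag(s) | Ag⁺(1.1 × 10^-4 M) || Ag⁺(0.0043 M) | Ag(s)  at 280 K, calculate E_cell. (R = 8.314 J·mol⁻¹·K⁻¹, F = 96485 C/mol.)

Both half-cells are Ag⁺/Ag, so E°_cell = 0. The concentrated side is the cathode; the cell reaction moves Ag⁺ from high to low concentration with n = 1.
Q = [Ag⁺]_dilute/[Ag⁺]_conc = 1.1 × 10^-4/0.0043 = 0.0256.
E = 0 − (RT/nF) ln Q = −((8.314×280)/(1×96485))(-3.666) = 0.0885 V.

0.088 V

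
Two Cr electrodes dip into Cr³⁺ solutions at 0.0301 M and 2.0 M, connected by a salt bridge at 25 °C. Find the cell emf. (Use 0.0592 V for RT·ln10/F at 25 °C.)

Both half-cells are Cr³⁺/Cr, so E°_cell = 0. The concentrated side is the cathode; the cell reaction moves Cr³⁺ from high to low concentration with n = 3.
Q = [Cr³⁺]_dilute/[Cr³⁺]_conc = 0.0301/2.0 = 0.0150.
E = 0 − (0.0592/3) log Q = −(0.0592/3)(-1.822) = 0.0360 V.

0.036 V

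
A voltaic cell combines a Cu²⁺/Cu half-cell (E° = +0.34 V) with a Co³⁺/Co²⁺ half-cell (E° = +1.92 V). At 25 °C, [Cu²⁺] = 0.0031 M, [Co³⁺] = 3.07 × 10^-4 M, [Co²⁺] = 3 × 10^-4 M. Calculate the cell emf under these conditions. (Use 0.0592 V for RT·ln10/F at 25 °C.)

The Co³⁺/Co²⁺ couple has the higher reduction potential and acts as the cathode, so E°_cell = +1.92 − (+0.34) = 1.58 V.
Balancing electrons gives n = 2; the reaction quotient is Q = [Cu²⁺]·[Co²⁺]^2/[Co³⁺]^2 = 0.00296.
At 25 °C, E = E° − (0.0592/n) log Q = 1.58 − (0.0592/2)(-2.529) = 1.580 + 0.075 = 1.655 V.

1.65 V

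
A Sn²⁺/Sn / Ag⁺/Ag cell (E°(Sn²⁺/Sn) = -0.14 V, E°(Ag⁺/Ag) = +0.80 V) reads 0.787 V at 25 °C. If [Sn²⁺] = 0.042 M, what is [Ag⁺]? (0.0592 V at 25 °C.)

5.3 × 10^-4 M

From the Nernst equation, log Q = n(E° − E)/0.0592 = 2(0.94 − 0.787)/0.0592 = 5.169, so Q = 1.48 × 10^5.
With Q = [Sn²⁺]/[Ag⁺]^2 and the known concentrations, [Ag⁺]^2 in the denominator gives [Ag⁺] = 5.3 × 10^-4 M.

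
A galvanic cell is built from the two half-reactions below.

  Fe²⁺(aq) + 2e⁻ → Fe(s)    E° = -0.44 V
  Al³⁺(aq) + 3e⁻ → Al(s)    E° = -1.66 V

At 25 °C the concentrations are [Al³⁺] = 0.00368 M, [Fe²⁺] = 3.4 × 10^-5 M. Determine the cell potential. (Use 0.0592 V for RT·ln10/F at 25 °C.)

The Fe²⁺/Fe couple has the higher reduction potential and acts as the cathode, so E°_cell = -0.44 − (-1.66) = 1.22 V.
Balancing electrons gives n = 6; the reaction quotient is Q = [Al³⁺]^2/[Fe²⁺]^3 = 3.45 × 10^8.
At 25 °C, E = E° − (0.0592/n) log Q = 1.22 − (0.0592/6)(8.537) = 1.220 − 0.084 = 1.136 V.

1.14 V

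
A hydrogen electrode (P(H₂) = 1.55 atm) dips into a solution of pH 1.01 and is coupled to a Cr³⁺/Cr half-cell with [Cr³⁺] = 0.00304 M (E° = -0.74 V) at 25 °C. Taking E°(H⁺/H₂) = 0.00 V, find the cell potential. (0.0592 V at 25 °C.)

0.72 V

The hydrogen couple is the cathode, so E°_cell = 0.74 V; n = 6.
[H⁺] = 10^(−1.01) = 0.098 M, and Q = [Cr³⁺]^2·P(H₂)^3 / [H⁺]^6 = 39.5.
E = E° − (0.0592/6) log Q = 0.74 − (0.0592/6)(1.597) = 0.724 V.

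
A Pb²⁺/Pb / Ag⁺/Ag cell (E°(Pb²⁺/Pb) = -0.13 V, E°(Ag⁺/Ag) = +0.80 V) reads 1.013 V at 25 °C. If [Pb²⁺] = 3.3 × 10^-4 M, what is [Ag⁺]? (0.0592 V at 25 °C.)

From the Nernst equation, log Q = n(E° − E)/0.0592 = 2(0.93 − 1.013)/0.0592 = -2.804, so Q = 0.00157.
With Q = [Pb²⁺]/[Ag⁺]^2 and the known concentrations, [Ag⁺]^2 in the denominator gives [Ag⁺] = 0.46 M.

0.46 M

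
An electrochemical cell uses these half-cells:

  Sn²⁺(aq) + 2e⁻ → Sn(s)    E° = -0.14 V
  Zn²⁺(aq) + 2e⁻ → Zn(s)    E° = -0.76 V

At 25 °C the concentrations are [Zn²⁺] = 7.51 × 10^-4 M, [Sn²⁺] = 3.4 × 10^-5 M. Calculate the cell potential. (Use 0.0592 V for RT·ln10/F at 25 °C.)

0.580 V

The Sn²⁺/Sn couple has the higher reduction potential and acts as the cathode, so E°_cell = -0.14 − (-0.76) = 0.62 V.
Balancing electrons gives n = 2; the reaction quotient is Q = [Zn²⁺]/[Sn²⁺] = 22.1.
At 25 °C, E = E° − (0.0592/n) log Q = 0.62 − (0.0592/2)(1.344) = 0.620 − 0.040 = 0.580 V.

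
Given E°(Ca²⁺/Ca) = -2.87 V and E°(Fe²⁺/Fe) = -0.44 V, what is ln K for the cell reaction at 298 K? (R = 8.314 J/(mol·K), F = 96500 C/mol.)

E°_cell = -0.44 − (-2.87) = 2.43 V, with n = 2 electrons transferred.
At equilibrium E = 0, so the Nernst equation gives ln K = nFE°/RT = (2)(96500)(2.43)/((8.314)(298)) = 189.29.

ln K = 189.3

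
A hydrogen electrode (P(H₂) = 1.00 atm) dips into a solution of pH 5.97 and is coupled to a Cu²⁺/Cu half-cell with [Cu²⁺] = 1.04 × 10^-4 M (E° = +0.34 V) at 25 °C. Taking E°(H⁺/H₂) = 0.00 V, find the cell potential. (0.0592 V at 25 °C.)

0.58 V

The Cu²⁺/Cu couple is the cathode, so E°_cell = 0.34 V; n = 2.
[H⁺] = 10^(−5.97) = 1.1 × 10^-6 M, and Q = [H⁺]^2 / ([Cu²⁺]·P(H₂)) = 1.1 × 10^-8.
E = E° − (0.0592/2) log Q = 0.34 − (0.0592/2)(-7.957) = 0.576 V.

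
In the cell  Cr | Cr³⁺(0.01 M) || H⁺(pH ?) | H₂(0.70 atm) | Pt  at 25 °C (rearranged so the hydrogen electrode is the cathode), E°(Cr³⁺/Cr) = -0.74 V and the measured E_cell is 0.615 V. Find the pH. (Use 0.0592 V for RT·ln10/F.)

E°_cell = 0.74 V and n = 6.
log Q = n(E° − E)/0.0592 = 6×(0.74 − 0.615)/0.0592 = 12.669.
With Q = [Cr³⁺]^2·P(H₂)^3 / [H⁺]^6, solving for [H⁺] gives log[H⁺] = -2.856, so pH = 2.86.

pH = 2.86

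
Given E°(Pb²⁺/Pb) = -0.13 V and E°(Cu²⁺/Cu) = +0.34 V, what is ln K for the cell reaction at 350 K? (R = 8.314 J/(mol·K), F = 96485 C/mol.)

E°_cell = +0.34 − (-0.13) = 0.47 V, with n = 2 electrons transferred.
At equilibrium E = 0, so the Nernst equation gives ln K = nFE°/RT = (2)(96485)(0.47)/((8.314)(350)) = 31.17.

ln K = 31.2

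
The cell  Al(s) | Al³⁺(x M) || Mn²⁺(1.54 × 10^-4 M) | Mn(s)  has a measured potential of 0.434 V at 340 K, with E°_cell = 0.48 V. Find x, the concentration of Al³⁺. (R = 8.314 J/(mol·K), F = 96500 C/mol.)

2.1 × 10^-4 M

From the Nernst equation, ln Q = nF(E° − E)/RT = 6×96500×(0.48 − 0.434)/(8.314×340) = 9.422, so Q = 1.24 × 10^4.
With Q = [Al³⁺]^2/[Mn²⁺]^3 and the known concentrations, [Al³⁺]^2 in the numerator gives [Al³⁺] = 2.1 × 10^-4 M.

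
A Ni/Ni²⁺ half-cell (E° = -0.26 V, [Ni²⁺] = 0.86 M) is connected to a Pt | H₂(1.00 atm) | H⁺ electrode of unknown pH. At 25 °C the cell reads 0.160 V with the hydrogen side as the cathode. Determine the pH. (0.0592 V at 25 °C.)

pH = 1.72

E°_cell = 0.26 V and n = 2.
log Q = n(E° − E)/0.0592 = 2×(0.26 − 0.160)/0.0592 = 3.378.
With Q = [Ni²⁺]·P(H₂) / [H⁺]^2, solving for [H⁺] gives log[H⁺] = -1.722, so pH = 1.72.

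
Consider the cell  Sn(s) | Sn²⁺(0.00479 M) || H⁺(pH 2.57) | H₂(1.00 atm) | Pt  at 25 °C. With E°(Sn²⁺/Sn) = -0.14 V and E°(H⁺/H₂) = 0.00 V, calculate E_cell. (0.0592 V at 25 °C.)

The hydrogen couple is the cathode, so E°_cell = 0.14 V; n = 2.
[H⁺] = 10^(−2.57) = 0.0027 M, and Q = [Sn²⁺]·P(H₂) / [H⁺]^2 = 661.
E = E° − (0.0592/2) log Q = 0.14 − (0.0592/2)(2.820) = 0.057 V.

0.057 V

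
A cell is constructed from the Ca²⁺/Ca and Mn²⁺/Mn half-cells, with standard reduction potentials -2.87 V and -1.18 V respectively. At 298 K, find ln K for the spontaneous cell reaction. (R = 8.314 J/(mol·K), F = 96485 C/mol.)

E°_cell = -1.18 − (-2.87) = 1.69 V, with n = 2 electrons transferred.
At equilibrium E = 0, so the Nernst equation gives ln K = nFE°/RT = (2)(96485)(1.69)/((8.314)(298)) = 131.63.

ln K = 131.6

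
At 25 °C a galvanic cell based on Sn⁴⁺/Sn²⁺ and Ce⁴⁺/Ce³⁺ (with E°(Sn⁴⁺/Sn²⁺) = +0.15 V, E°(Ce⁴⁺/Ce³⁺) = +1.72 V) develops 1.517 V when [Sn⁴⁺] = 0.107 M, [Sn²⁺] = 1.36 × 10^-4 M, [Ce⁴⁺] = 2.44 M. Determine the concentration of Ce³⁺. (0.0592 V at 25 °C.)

0.68 M

From the Nernst equation, log Q = n(E° − E)/0.0592 = 2(1.57 − 1.517)/0.0592 = 1.791, so Q = 61.7.
With Q = [Sn⁴⁺]·[Ce³⁺]^2/([Sn²⁺]·[Ce⁴⁺]^2) and the known concentrations, [Ce³⁺]^2 in the numerator gives [Ce³⁺] = 0.68 M.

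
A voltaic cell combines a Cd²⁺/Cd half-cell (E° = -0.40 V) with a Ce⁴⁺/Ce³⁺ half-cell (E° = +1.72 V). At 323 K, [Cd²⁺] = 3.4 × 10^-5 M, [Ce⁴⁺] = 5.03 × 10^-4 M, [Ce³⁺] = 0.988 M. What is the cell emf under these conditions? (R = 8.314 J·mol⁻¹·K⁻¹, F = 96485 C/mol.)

2.05 V

The Ce⁴⁺/Ce³⁺ couple has the higher reduction potential and acts as the cathode, so E°_cell = +1.72 − (-0.40) = 2.12 V.
Balancing electrons gives n = 2; the reaction quotient is Q = [Cd²⁺]·[Ce³⁺]^2/[Ce⁴⁺]^2 = 131.
E = E° − (RT/nF) ln Q = 2.12 − (8.314×323)/(2×96485) × (4.877) = 2.120 − 0.068 = 2.052 V.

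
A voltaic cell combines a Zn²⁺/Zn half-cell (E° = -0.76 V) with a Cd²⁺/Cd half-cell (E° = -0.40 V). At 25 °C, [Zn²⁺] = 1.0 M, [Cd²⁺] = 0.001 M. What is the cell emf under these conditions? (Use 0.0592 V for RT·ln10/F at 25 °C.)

0.271 V

The Cd²⁺/Cd couple has the higher reduction potential and acts as the cathode, so E°_cell = -0.40 − (-0.76) = 0.36 V.
Balancing electrons gives n = 2; the reaction quotient is Q = [Zn²⁺]/[Cd²⁺] = 1000.
At 25 °C, E = E° − (0.0592/n) log Q = 0.36 − (0.0592/2)(3.000) = 0.360 − 0.089 = 0.271 V.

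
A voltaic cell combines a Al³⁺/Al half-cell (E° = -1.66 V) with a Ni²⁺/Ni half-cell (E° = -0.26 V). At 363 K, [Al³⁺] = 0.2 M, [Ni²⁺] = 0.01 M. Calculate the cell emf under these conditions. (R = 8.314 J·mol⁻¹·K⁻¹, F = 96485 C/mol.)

1.34 V

The Ni²⁺/Ni couple has the higher reduction potential and acts as the cathode, so E°_cell = -0.26 − (-1.66) = 1.40 V.
Balancing electrons gives n = 6; the reaction quotient is Q = [Al³⁺]^2/[Ni²⁺]^3 = 4 × 10^4.
E = E° − (RT/nF) ln Q = 1.40 − (8.314×363)/(6×96485) × (10.597) = 1.400 − 0.055 = 1.345 V.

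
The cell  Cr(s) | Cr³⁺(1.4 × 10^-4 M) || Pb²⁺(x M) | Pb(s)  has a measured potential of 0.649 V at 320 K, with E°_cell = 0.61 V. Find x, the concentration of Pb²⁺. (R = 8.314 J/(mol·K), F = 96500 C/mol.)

0.046 M

From the Nernst equation, ln Q = nF(E° − E)/RT = 6×96500×(0.61 − 0.649)/(8.314×320) = -8.488, so Q = 2.06 × 10^-4.
With Q = [Cr³⁺]^2/[Pb²⁺]^3 and the known concentrations, [Pb²⁺]^3 in the denominator gives [Pb²⁺] = 0.046 M.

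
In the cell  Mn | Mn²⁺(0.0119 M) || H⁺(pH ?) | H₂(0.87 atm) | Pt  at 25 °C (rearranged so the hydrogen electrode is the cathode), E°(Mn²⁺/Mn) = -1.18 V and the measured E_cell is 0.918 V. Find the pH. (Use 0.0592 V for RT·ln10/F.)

pH = 5.42

E°_cell = 1.18 V and n = 2.
log Q = n(E° − E)/0.0592 = 2×(1.18 − 0.918)/0.0592 = 8.851.
With Q = [Mn²⁺]·P(H₂) / [H⁺]^2, solving for [H⁺] gives log[H⁺] = -5.418, so pH = 5.42.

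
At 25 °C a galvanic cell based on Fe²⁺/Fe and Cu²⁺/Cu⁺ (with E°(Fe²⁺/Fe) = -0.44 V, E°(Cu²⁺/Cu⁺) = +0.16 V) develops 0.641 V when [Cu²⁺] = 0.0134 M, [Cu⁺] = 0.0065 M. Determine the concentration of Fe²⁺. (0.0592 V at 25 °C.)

From the Nernst equation, log Q = n(E° − E)/0.0592 = 2(0.60 − 0.641)/0.0592 = -1.385, so Q = 0.0412.
With Q = [Fe²⁺]·[Cu⁺]^2/[Cu²⁺]^2 and the known concentrations, [Fe²⁺] in the numerator gives [Fe²⁺] = 0.18 M.

0.18 M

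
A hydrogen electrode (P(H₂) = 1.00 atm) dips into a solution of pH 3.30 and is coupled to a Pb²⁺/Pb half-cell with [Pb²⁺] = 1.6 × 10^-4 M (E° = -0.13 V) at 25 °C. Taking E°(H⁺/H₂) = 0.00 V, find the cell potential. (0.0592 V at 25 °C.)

The hydrogen couple is the cathode, so E°_cell = 0.13 V; n = 2.
[H⁺] = 10^(−3.30) = 5 × 10^-4 M, and Q = [Pb²⁺]·P(H₂) / [H⁺]^2 = 637.
E = E° − (0.0592/2) log Q = 0.13 − (0.0592/2)(2.804) = 0.047 V.

0.047 V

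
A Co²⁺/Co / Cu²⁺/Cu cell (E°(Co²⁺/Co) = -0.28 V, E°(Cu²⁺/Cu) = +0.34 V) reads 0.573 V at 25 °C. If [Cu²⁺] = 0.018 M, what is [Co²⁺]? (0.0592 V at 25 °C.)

0.7 M

From the Nernst equation, log Q = n(E° − E)/0.0592 = 2(0.62 − 0.573)/0.0592 = 1.588, so Q = 38.7.
With Q = [Co²⁺]/[Cu²⁺] and the known concentrations, [Co²⁺] in the numerator gives [Co²⁺] = 0.7 M.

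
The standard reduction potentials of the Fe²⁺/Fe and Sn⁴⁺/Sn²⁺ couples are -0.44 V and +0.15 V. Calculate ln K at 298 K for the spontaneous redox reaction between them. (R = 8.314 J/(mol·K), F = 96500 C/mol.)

E°_cell = +0.15 − (-0.44) = 0.59 V, with n = 2 electrons transferred.
At equilibrium E = 0, so the Nernst equation gives ln K = nFE°/RT = (2)(96500)(0.59)/((8.314)(298)) = 45.96.

ln K = 46.0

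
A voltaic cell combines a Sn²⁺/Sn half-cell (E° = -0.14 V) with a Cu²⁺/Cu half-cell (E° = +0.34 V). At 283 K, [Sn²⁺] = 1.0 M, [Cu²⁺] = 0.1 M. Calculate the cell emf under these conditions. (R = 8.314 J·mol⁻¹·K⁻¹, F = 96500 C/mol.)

The Cu²⁺/Cu couple has the higher reduction potential and acts as the cathode, so E°_cell = +0.34 − (-0.14) = 0.48 V.
Balancing electrons gives n = 2; the reaction quotient is Q = [Sn²⁺]/[Cu²⁺] = 10.0.
E = E° − (RT/nF) ln Q = 0.48 − (8.314×283)/(2×96500) × (2.303) = 0.480 − 0.028 = 0.452 V.

0.452 V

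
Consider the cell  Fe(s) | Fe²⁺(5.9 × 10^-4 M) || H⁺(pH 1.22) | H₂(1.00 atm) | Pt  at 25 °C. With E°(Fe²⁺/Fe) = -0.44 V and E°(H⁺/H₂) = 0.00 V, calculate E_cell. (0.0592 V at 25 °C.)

The hydrogen couple is the cathode, so E°_cell = 0.44 V; n = 2.
[H⁺] = 10^(−1.22) = 0.060 M, and Q = [Fe²⁺]·P(H₂) / [H⁺]^2 = 0.162.
E = E° − (0.0592/2) log Q = 0.44 − (0.0592/2)(-0.789) = 0.463 V.

0.46 V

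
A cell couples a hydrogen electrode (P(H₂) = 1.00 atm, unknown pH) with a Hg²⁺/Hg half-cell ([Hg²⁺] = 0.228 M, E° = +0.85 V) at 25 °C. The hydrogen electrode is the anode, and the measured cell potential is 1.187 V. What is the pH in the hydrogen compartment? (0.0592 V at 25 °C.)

E°_cell = 0.85 V and n = 2.
log Q = n(E° − E)/0.0592 = 2×(0.85 − 1.187)/0.0592 = -11.385.
With Q = [H⁺]^2 / ([Hg²⁺]·P(H₂)), solving for [H⁺] gives log[H⁺] = -6.014, so pH = 6.01.

pH = 6.01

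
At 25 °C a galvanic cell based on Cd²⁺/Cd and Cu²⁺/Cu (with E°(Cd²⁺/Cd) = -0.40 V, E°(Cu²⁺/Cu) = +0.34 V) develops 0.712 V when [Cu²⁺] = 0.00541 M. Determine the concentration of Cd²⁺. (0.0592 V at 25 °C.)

From the Nernst equation, log Q = n(E° − E)/0.0592 = 2(0.74 − 0.712)/0.0592 = 0.946, so Q = 8.83.
With Q = [Cd²⁺]/[Cu²⁺] and the known concentrations, [Cd²⁺] in the numerator gives [Cd²⁺] = 0.048 M.

0.048 M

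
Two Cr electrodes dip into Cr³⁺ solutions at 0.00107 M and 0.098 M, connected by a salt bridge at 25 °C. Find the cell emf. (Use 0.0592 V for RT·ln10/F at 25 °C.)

0.039 V

Both half-cells are Cr³⁺/Cr, so E°_cell = 0. The concentrated side is the cathode; the cell reaction moves Cr³⁺ from high to low concentration with n = 3.
Q = [Cr³⁺]_dilute/[Cr³⁺]_conc = 0.00107/0.098 = 0.0109.
E = 0 − (0.0592/3) log Q = −(0.0592/3)(-1.962) = 0.0387 V.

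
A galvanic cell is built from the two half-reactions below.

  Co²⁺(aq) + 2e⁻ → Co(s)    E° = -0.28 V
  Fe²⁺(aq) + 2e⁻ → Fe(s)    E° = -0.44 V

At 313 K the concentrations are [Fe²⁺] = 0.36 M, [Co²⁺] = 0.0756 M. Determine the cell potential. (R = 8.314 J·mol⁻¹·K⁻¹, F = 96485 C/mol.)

0.139 V

The Co²⁺/Co couple has the higher reduction potential and acts as the cathode, so E°_cell = -0.28 − (-0.44) = 0.16 V.
Balancing electrons gives n = 2; the reaction quotient is Q = [Fe²⁺]/[Co²⁺] = 4.76.
E = E° − (RT/nF) ln Q = 0.16 − (8.314×313)/(2×96485) × (1.561) = 0.160 − 0.021 = 0.139 V.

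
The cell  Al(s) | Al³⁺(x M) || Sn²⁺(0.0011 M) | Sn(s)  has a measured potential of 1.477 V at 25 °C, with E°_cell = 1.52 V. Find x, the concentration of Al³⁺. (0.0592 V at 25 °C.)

From the Nernst equation, log Q = n(E° − E)/0.0592 = 6(1.52 − 1.477)/0.0592 = 4.358, so Q = 2.28 × 10^4.
With Q = [Al³⁺]^2/[Sn²⁺]^3 and the known concentrations, [Al³⁺]^2 in the numerator gives [Al³⁺] = 0.0055 M.

0.0055 M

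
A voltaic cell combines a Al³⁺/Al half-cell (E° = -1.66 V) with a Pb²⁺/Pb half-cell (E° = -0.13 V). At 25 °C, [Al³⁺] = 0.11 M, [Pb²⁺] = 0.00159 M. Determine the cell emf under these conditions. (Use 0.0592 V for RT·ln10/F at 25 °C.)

The Pb²⁺/Pb couple has the higher reduction potential and acts as the cathode, so E°_cell = -0.13 − (-1.66) = 1.53 V.
Balancing electrons gives n = 6; the reaction quotient is Q = [Al³⁺]^2/[Pb²⁺]^3 = 3.01 × 10^6.
At 25 °C, E = E° − (0.0592/n) log Q = 1.53 − (0.0592/6)(6.479) = 1.530 − 0.064 = 1.466 V.

1.47 V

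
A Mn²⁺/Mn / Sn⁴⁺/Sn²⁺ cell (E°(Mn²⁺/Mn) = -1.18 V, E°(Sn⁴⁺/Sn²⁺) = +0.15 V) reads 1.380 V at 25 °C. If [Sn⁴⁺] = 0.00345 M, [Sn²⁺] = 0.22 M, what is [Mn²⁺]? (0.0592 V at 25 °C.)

From the Nernst equation, log Q = n(E° − E)/0.0592 = 2(1.33 − 1.380)/0.0592 = -1.689, so Q = 0.0205.
With Q = [Mn²⁺]·[Sn²⁺]/[Sn⁴⁺] and the known concentrations, [Mn²⁺] in the numerator gives [Mn²⁺] = 3.2 × 10^-4 M.

3.2 × 10^-4 M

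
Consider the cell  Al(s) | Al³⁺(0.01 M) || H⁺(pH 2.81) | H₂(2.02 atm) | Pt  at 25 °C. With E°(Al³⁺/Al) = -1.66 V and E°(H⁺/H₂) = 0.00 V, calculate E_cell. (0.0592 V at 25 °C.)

The hydrogen couple is the cathode, so E°_cell = 1.66 V; n = 6.
[H⁺] = 10^(−2.81) = 0.0015 M, and Q = [Al³⁺]^2·P(H₂)^3 / [H⁺]^6 = 5.97 × 10^13.
E = E° − (0.0592/6) log Q = 1.66 − (0.0592/6)(13.776) = 1.524 V.

1.52 V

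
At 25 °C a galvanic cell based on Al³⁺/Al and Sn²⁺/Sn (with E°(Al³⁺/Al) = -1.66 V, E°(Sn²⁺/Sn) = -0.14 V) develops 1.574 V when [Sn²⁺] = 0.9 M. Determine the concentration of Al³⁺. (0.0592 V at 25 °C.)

From the Nernst equation, log Q = n(E° − E)/0.0592 = 6(1.52 − 1.574)/0.0592 = -5.473, so Q = 3.37 × 10^-6.
With Q = [Al³⁺]^2/[Sn²⁺]^3 and the known concentrations, [Al³⁺]^2 in the numerator gives [Al³⁺] = 0.0016 M.

0.0016 M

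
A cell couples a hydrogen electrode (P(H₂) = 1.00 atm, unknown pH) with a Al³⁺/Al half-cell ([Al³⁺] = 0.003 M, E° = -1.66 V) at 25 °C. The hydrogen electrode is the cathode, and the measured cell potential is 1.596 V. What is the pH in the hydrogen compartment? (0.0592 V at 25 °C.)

pH = 1.92

E°_cell = 1.66 V and n = 6.
log Q = n(E° − E)/0.0592 = 6×(1.66 − 1.596)/0.0592 = 6.486.
With Q = [Al³⁺]^2·P(H₂)^3 / [H⁺]^6, solving for [H⁺] gives log[H⁺] = -1.922, so pH = 1.92.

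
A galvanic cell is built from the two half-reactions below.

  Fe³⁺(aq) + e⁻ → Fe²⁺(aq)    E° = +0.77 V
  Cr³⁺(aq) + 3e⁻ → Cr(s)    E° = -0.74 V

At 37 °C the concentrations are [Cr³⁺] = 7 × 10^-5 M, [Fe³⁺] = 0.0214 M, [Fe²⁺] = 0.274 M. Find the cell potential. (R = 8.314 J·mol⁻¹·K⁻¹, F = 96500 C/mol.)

The Fe³⁺/Fe²⁺ couple has the higher reduction potential and acts as the cathode, so E°_cell = +0.77 − (-0.74) = 1.51 V.
Balancing electrons gives n = 3; the reaction quotient is Q = [Cr³⁺]·[Fe²⁺]^3/[Fe³⁺]^3 = 0.147.
E = E° − (RT/nF) ln Q = 1.51 − (8.314×310)/(3×96500) × (-1.918) = 1.510 + 0.017 = 1.527 V.

1.53 V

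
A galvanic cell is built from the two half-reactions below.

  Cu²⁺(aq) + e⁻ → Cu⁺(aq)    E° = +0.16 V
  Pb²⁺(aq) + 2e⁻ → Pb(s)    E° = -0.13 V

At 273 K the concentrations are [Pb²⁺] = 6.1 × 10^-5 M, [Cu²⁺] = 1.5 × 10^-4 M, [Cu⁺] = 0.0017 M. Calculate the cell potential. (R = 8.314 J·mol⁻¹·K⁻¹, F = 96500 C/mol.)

The Cu²⁺/Cu⁺ couple has the higher reduction potential and acts as the cathode, so E°_cell = +0.16 − (-0.13) = 0.29 V.
Balancing electrons gives n = 2; the reaction quotient is Q = [Pb²⁺]·[Cu⁺]^2/[Cu²⁺]^2 = 0.00784.
E = E° − (RT/nF) ln Q = 0.29 − (8.314×273)/(2×96500) × (-4.849) = 0.290 + 0.057 = 0.347 V.

0.347 V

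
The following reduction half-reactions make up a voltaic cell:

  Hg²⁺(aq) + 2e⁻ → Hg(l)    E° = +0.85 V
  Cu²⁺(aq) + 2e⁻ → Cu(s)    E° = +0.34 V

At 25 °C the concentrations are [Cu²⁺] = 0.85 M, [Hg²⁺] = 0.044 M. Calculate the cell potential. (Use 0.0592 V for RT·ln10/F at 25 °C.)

0.472 V

The Hg²⁺/Hg couple has the higher reduction potential and acts as the cathode, so E°_cell = +0.85 − (+0.34) = 0.51 V.
Balancing electrons gives n = 2; the reaction quotient is Q = [Cu²⁺]/[Hg²⁺] = 19.3.
At 25 °C, E = E° − (0.0592/n) log Q = 0.51 − (0.0592/2)(1.286) = 0.510 − 0.038 = 0.472 V.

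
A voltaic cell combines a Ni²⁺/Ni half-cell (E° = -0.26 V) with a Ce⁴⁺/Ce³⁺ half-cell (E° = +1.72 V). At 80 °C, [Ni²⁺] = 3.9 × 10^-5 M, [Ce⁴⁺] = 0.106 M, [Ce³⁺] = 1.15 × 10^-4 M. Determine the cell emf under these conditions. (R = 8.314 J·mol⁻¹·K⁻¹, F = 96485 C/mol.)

2.34 V

The Ce⁴⁺/Ce³⁺ couple has the higher reduction potential and acts as the cathode, so E°_cell = +1.72 − (-0.26) = 1.98 V.
Balancing electrons gives n = 2; the reaction quotient is Q = [Ni²⁺]·[Ce³⁺]^2/[Ce⁴⁺]^2 = 4.59 × 10^-11.
E = E° − (RT/nF) ln Q = 1.98 − (8.314×353)/(2×96485) × (-23.804) = 1.980 + 0.362 = 2.342 V.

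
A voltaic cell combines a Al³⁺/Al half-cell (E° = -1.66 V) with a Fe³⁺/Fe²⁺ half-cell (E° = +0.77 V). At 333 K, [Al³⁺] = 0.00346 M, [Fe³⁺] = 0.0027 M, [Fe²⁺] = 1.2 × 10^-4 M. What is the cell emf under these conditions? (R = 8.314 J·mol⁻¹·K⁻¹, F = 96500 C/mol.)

The Fe³⁺/Fe²⁺ couple has the higher reduction potential and acts as the cathode, so E°_cell = +0.77 − (-1.66) = 2.43 V.
Balancing electrons gives n = 3; the reaction quotient is Q = [Al³⁺]·[Fe²⁺]^3/[Fe³⁺]^3 = 3.04 × 10^-7.
E = E° − (RT/nF) ln Q = 2.43 − (8.314×333)/(3×96500) × (-15.007) = 2.430 + 0.144 = 2.574 V.

2.57 V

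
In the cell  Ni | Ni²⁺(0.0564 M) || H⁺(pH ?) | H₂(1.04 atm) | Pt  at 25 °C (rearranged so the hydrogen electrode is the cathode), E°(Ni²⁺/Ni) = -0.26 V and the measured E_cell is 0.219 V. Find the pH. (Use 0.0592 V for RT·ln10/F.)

E°_cell = 0.26 V and n = 2.
log Q = n(E° − E)/0.0592 = 2×(0.26 − 0.219)/0.0592 = 1.385.
With Q = [Ni²⁺]·P(H₂) / [H⁺]^2, solving for [H⁺] gives log[H⁺] = -1.308, so pH = 1.31.

pH = 1.31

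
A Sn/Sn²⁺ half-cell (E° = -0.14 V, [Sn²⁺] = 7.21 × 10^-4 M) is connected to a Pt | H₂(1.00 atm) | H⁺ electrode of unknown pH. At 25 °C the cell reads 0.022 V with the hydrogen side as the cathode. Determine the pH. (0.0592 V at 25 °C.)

pH = 3.56

E°_cell = 0.14 V and n = 2.
log Q = n(E° − E)/0.0592 = 2×(0.14 − 0.022)/0.0592 = 3.986.
With Q = [Sn²⁺]·P(H₂) / [H⁺]^2, solving for [H⁺] gives log[H⁺] = -3.564, so pH = 3.56.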